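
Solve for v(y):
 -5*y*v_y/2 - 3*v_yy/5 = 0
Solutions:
 v(y) = C1 + C2*erf(5*sqrt(3)*y/6)


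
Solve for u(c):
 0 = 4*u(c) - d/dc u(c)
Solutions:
 u(c) = C1*exp(4*c)


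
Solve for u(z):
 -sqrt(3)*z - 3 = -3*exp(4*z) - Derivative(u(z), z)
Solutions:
 u(z) = C1 + sqrt(3)*z^2/2 + 3*z - 3*exp(4*z)/4


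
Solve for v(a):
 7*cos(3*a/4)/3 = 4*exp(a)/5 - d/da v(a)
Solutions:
 v(a) = C1 + 4*exp(a)/5 - 28*sin(3*a/4)/9


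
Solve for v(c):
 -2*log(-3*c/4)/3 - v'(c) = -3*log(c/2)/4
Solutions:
 v(c) = C1 + c*log(c)/12 + c*(-8*log(3) - 1 + 7*log(2) - 8*I*pi)/12


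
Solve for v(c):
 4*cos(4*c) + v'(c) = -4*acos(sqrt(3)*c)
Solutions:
 v(c) = C1 - 4*c*acos(sqrt(3)*c) + 4*sqrt(3)*sqrt(1 - 3*c^2)/3 - sin(4*c)


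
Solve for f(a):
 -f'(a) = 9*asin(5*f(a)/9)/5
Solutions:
 Integral(1/asin(5*_y/9), (_y, f(a))) = C1 - 9*a/5


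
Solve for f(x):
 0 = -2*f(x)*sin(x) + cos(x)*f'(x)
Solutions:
 f(x) = C1/cos(x)^2


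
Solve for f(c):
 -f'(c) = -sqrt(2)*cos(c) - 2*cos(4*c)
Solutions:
 f(c) = C1 + sqrt(2)*sin(c) + sin(4*c)/2


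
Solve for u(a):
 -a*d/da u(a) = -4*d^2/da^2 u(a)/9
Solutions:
 u(a) = C1 + C2*erfi(3*sqrt(2)*a/4)


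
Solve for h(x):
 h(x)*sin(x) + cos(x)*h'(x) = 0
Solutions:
 h(x) = C1*cos(x)


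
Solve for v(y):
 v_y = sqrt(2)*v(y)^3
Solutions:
 v(y) = -sqrt(2)*sqrt(-1/(C1 + sqrt(2)*y))/2
 v(y) = sqrt(2)*sqrt(-1/(C1 + sqrt(2)*y))/2


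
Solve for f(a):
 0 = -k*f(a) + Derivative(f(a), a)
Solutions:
 f(a) = C1*exp(a*k)


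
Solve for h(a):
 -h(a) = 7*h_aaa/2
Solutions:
 h(a) = C3*exp(-2^(1/3)*7^(2/3)*a/7) + (C1*sin(2^(1/3)*sqrt(3)*7^(2/3)*a/14) + C2*cos(2^(1/3)*sqrt(3)*7^(2/3)*a/14))*exp(2^(1/3)*7^(2/3)*a/14)


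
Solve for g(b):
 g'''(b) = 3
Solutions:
 g(b) = C1 + C2*b + C3*b^2 + b^3/2


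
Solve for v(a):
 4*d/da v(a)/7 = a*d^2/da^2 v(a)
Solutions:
 v(a) = C1 + C2*a^(11/7)


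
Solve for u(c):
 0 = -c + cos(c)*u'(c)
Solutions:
 u(c) = C1 + Integral(c/cos(c), c)


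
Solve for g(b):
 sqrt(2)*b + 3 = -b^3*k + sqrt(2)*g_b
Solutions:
 g(b) = C1 + sqrt(2)*b^4*k/8 + b^2/2 + 3*sqrt(2)*b/2


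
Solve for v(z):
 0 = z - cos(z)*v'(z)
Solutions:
 v(z) = C1 + Integral(z/cos(z), z)


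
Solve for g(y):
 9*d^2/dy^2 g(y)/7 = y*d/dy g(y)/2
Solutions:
 g(y) = C1 + C2*erfi(sqrt(7)*y/6)


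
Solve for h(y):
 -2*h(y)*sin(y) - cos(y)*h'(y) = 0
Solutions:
 h(y) = C1*cos(y)^2


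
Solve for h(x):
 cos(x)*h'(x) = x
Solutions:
 h(x) = C1 + Integral(x/cos(x), x)


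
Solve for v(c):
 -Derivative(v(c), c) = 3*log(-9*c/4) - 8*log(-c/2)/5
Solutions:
 v(c) = C1 - 7*c*log(-c)/5 + c*(-6*log(3) + 7/5 + 22*log(2)/5)


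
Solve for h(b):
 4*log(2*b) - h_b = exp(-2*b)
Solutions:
 h(b) = C1 + 4*b*log(b) + 4*b*(-1 + log(2)) + exp(-2*b)/2


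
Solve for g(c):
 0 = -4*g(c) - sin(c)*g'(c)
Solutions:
 g(c) = C1*(cos(c)^2 + 2*cos(c) + 1)/(cos(c)^2 - 2*cos(c) + 1)


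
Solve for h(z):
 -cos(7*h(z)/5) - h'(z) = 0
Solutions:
 z - 5*log(sin(7*h(z)/5) - 1)/14 + 5*log(sin(7*h(z)/5) + 1)/14 = C1


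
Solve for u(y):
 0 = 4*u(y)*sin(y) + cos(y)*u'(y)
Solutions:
 u(y) = C1*cos(y)^4


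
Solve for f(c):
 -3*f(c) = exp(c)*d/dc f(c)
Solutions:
 f(c) = C1*exp(3*exp(-c))


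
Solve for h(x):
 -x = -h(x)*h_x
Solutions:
 h(x) = -sqrt(C1 + x^2)
 h(x) = sqrt(C1 + x^2)


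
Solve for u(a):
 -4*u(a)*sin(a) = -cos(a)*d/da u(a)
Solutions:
 u(a) = C1/cos(a)^4


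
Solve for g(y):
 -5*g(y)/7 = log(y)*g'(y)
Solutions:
 g(y) = C1*exp(-5*li(y)/7)


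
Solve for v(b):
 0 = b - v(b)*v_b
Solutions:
 v(b) = -sqrt(C1 + b^2)
 v(b) = sqrt(C1 + b^2)


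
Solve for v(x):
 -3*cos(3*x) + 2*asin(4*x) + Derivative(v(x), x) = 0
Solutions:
 v(x) = C1 - 2*x*asin(4*x) - sqrt(1 - 16*x^2)/2 + sin(3*x)


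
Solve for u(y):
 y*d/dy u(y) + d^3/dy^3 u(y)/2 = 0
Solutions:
 u(y) = C1 + Integral(C2*airyai(-2^(1/3)*y) + C3*airybi(-2^(1/3)*y), y)


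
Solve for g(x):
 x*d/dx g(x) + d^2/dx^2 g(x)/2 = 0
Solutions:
 g(x) = C1 + C2*erf(x)


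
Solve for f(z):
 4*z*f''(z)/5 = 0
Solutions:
 f(z) = C1 + C2*z


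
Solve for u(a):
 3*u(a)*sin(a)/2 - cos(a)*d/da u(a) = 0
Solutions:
 u(a) = C1/cos(a)^(3/2)


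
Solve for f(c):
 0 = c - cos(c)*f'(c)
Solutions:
 f(c) = C1 + Integral(c/cos(c), c)


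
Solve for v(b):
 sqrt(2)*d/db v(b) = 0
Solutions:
 v(b) = C1


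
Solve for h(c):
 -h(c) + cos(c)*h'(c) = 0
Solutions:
 h(c) = C1*sqrt(sin(c) + 1)/sqrt(sin(c) - 1)


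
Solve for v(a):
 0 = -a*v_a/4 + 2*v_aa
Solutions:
 v(a) = C1 + C2*erfi(a/4)


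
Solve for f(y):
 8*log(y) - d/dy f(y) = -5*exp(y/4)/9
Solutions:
 f(y) = C1 + 8*y*log(y) - 8*y + 20*exp(y/4)/9


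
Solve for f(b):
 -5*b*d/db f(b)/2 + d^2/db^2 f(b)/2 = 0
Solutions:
 f(b) = C1 + C2*erfi(sqrt(10)*b/2)


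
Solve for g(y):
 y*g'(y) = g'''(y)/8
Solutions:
 g(y) = C1 + Integral(C2*airyai(2*y) + C3*airybi(2*y), y)


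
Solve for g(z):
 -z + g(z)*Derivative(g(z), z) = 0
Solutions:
 g(z) = -sqrt(C1 + z^2)
 g(z) = sqrt(C1 + z^2)


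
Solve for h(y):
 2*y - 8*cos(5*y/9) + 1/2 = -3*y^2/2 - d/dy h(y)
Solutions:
 h(y) = C1 - y^3/2 - y^2 - y/2 + 72*sin(5*y/9)/5


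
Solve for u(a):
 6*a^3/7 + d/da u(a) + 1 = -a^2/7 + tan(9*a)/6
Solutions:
 u(a) = C1 - 3*a^4/14 - a^3/21 - a - log(cos(9*a))/54


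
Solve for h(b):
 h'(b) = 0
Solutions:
 h(b) = C1


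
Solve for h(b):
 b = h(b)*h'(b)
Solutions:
 h(b) = -sqrt(C1 + b^2)
 h(b) = sqrt(C1 + b^2)


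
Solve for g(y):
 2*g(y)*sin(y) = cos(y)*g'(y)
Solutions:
 g(y) = C1/cos(y)^2


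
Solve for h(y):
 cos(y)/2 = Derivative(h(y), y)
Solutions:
 h(y) = C1 + sin(y)/2


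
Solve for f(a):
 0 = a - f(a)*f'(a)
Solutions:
 f(a) = -sqrt(C1 + a^2)
 f(a) = sqrt(C1 + a^2)


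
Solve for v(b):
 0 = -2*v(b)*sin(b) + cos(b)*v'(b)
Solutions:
 v(b) = C1/cos(b)^2


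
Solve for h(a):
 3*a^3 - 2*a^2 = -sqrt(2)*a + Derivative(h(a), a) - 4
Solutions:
 h(a) = C1 + 3*a^4/4 - 2*a^3/3 + sqrt(2)*a^2/2 + 4*a


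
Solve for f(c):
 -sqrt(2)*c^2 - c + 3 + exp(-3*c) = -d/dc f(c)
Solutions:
 f(c) = C1 + sqrt(2)*c^3/3 + c^2/2 - 3*c + exp(-3*c)/3


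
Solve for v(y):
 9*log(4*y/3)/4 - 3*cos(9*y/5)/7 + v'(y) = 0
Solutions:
 v(y) = C1 - 9*y*log(y)/4 - 9*y*log(2)/2 + 9*y/4 + 9*y*log(3)/4 + 5*sin(9*y/5)/21


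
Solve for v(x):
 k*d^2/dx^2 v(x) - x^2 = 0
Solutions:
 v(x) = C1 + C2*x + x^4/(12*k)


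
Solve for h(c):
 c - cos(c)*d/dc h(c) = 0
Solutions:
 h(c) = C1 + Integral(c/cos(c), c)


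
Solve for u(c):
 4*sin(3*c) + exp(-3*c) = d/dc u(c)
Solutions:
 u(c) = C1 - 4*cos(3*c)/3 - exp(-3*c)/3


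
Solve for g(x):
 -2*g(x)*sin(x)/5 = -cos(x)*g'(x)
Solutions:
 g(x) = C1/cos(x)^(2/5)


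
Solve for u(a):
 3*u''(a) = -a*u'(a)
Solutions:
 u(a) = C1 + C2*erf(sqrt(6)*a/6)


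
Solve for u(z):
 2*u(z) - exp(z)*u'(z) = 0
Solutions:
 u(z) = C1*exp(-2*exp(-z))


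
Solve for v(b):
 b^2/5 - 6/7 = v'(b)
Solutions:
 v(b) = C1 + b^3/15 - 6*b/7


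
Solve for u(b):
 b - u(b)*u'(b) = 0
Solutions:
 u(b) = -sqrt(C1 + b^2)
 u(b) = sqrt(C1 + b^2)


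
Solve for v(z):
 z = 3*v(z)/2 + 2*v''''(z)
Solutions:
 v(z) = 2*z/3 + (C1*sin(3^(1/4)*z/2) + C2*cos(3^(1/4)*z/2))*exp(-3^(1/4)*z/2) + (C3*sin(3^(1/4)*z/2) + C4*cos(3^(1/4)*z/2))*exp(3^(1/4)*z/2)


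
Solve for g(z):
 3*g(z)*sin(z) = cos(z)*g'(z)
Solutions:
 g(z) = C1/cos(z)^3


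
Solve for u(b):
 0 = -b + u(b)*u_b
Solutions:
 u(b) = -sqrt(C1 + b^2)
 u(b) = sqrt(C1 + b^2)


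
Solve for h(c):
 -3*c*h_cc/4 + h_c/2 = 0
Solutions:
 h(c) = C1 + C2*c^(5/3)


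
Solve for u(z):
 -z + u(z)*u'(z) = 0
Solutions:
 u(z) = -sqrt(C1 + z^2)
 u(z) = sqrt(C1 + z^2)


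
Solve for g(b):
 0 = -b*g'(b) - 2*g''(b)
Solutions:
 g(b) = C1 + C2*erf(b/2)


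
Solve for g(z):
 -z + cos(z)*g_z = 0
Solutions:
 g(z) = C1 + Integral(z/cos(z), z)


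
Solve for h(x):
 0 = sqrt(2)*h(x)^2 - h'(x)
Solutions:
 h(x) = -1/(C1 + sqrt(2)*x)


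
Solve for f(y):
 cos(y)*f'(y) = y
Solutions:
 f(y) = C1 + Integral(y/cos(y), y)


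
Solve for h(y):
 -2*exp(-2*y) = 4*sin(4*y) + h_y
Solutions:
 h(y) = C1 + cos(4*y) + exp(-2*y)


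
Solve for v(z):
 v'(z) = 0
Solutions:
 v(z) = C1


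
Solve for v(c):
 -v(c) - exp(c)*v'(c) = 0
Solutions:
 v(c) = C1*exp(exp(-c))


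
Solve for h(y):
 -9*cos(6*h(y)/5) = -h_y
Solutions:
 -9*y - 5*log(sin(6*h(y)/5) - 1)/12 + 5*log(sin(6*h(y)/5) + 1)/12 = C1


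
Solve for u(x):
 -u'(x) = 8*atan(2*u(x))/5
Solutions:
 Integral(1/atan(2*_y), (_y, u(x))) = C1 - 8*x/5


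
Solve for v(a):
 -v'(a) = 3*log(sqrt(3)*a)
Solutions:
 v(a) = C1 - 3*a*log(a) - 3*a*log(3)/2 + 3*a


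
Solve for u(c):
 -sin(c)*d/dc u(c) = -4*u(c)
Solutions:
 u(c) = C1*(cos(c)^2 - 2*cos(c) + 1)/(cos(c)^2 + 2*cos(c) + 1)


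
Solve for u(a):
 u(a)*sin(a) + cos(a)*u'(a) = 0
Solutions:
 u(a) = C1*cos(a)


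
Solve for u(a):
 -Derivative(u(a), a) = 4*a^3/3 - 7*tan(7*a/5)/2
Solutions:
 u(a) = C1 - a^4/3 - 5*log(cos(7*a/5))/2


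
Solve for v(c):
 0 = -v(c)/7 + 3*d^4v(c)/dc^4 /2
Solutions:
 v(c) = C1*exp(-2^(1/4)*21^(3/4)*c/21) + C2*exp(2^(1/4)*21^(3/4)*c/21) + C3*sin(2^(1/4)*21^(3/4)*c/21) + C4*cos(2^(1/4)*21^(3/4)*c/21)


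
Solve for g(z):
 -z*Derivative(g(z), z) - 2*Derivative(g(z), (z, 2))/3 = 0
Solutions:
 g(z) = C1 + C2*erf(sqrt(3)*z/2)


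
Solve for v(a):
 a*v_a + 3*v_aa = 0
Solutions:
 v(a) = C1 + C2*erf(sqrt(6)*a/6)


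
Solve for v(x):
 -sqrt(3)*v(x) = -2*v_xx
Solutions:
 v(x) = C1*exp(-sqrt(2)*3^(1/4)*x/2) + C2*exp(sqrt(2)*3^(1/4)*x/2)


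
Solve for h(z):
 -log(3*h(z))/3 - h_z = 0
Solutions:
 3*Integral(1/(log(_y) + log(3)), (_y, h(z))) = C1 - z


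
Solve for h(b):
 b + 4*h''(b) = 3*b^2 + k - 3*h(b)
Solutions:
 h(b) = C1*sin(sqrt(3)*b/2) + C2*cos(sqrt(3)*b/2) + b^2 - b/3 + k/3 - 8/3


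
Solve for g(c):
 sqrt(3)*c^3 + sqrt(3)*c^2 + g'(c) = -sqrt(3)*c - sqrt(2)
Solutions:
 g(c) = C1 - sqrt(3)*c^4/4 - sqrt(3)*c^3/3 - sqrt(3)*c^2/2 - sqrt(2)*c


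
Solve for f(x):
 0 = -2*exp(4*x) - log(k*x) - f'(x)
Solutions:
 f(x) = C1 - x*log(k*x) + x - exp(4*x)/2


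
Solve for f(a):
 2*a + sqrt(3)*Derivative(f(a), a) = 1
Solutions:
 f(a) = C1 - sqrt(3)*a^2/3 + sqrt(3)*a/3


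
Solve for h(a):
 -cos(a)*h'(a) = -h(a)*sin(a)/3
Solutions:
 h(a) = C1/cos(a)^(1/3)


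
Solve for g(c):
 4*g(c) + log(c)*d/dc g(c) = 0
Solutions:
 g(c) = C1*exp(-4*li(c))


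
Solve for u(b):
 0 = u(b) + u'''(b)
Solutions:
 u(b) = C3*exp(-b) + (C1*sin(sqrt(3)*b/2) + C2*cos(sqrt(3)*b/2))*exp(b/2)


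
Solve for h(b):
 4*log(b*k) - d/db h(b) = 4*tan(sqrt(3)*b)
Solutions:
 h(b) = C1 + 4*b*log(b*k) - 4*b + 4*sqrt(3)*log(cos(sqrt(3)*b))/3


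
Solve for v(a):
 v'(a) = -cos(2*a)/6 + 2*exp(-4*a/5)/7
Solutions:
 v(a) = C1 - sin(2*a)/12 - 5*exp(-4*a/5)/14


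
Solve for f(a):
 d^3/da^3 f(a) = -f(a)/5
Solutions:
 f(a) = C3*exp(-5^(2/3)*a/5) + (C1*sin(sqrt(3)*5^(2/3)*a/10) + C2*cos(sqrt(3)*5^(2/3)*a/10))*exp(5^(2/3)*a/10)


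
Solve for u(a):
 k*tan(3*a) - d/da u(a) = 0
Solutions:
 u(a) = C1 - k*log(cos(3*a))/3


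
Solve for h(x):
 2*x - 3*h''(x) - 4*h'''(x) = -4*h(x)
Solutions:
 h(x) = C1*exp(-x*((8*sqrt(15) + 31)^(-1/3) + 2 + (8*sqrt(15) + 31)^(1/3))/8)*sin(sqrt(3)*x*(-(8*sqrt(15) + 31)^(1/3) + (8*sqrt(15) + 31)^(-1/3))/8) + C2*exp(-x*((8*sqrt(15) + 31)^(-1/3) + 2 + (8*sqrt(15) + 31)^(1/3))/8)*cos(sqrt(3)*x*(-(8*sqrt(15) + 31)^(1/3) + (8*sqrt(15) + 31)^(-1/3))/8) + C3*exp(x*(-1 + (8*sqrt(15) + 31)^(-1/3) + (8*sqrt(15) + 31)^(1/3))/4) - x/2


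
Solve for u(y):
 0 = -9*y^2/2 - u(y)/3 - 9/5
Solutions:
 u(y) = -27*y^2/2 - 27/5


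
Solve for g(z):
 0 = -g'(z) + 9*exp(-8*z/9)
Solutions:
 g(z) = C1 - 81*exp(-8*z/9)/8


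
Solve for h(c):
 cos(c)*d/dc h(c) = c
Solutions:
 h(c) = C1 + Integral(c/cos(c), c)


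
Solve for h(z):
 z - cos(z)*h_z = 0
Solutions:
 h(z) = C1 + Integral(z/cos(z), z)


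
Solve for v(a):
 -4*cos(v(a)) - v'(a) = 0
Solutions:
 v(a) = pi - asin((C1 + exp(8*a))/(C1 - exp(8*a)))
 v(a) = asin((C1 + exp(8*a))/(C1 - exp(8*a)))


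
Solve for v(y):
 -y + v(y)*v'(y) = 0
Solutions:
 v(y) = -sqrt(C1 + y^2)
 v(y) = sqrt(C1 + y^2)


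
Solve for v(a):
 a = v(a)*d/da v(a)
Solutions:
 v(a) = -sqrt(C1 + a^2)
 v(a) = sqrt(C1 + a^2)


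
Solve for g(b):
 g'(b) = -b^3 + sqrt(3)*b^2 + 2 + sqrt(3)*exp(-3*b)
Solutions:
 g(b) = C1 - b^4/4 + sqrt(3)*b^3/3 + 2*b - sqrt(3)*exp(-3*b)/3


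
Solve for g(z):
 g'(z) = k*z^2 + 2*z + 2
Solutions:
 g(z) = C1 + k*z^3/3 + z^2 + 2*z


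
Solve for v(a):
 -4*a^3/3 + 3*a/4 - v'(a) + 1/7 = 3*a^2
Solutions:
 v(a) = C1 - a^4/3 - a^3 + 3*a^2/8 + a/7


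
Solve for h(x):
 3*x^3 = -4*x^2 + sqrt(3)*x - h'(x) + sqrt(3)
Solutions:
 h(x) = C1 - 3*x^4/4 - 4*x^3/3 + sqrt(3)*x^2/2 + sqrt(3)*x


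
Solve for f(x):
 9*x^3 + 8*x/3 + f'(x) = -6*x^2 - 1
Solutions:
 f(x) = C1 - 9*x^4/4 - 2*x^3 - 4*x^2/3 - x


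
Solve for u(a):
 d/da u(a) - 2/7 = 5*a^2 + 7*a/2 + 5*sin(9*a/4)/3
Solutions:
 u(a) = C1 + 5*a^3/3 + 7*a^2/4 + 2*a/7 - 20*cos(9*a/4)/27


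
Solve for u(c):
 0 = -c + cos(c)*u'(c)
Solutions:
 u(c) = C1 + Integral(c/cos(c), c)


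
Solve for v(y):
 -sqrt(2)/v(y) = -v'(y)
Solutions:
 v(y) = -sqrt(C1 + 2*sqrt(2)*y)
 v(y) = sqrt(C1 + 2*sqrt(2)*y)


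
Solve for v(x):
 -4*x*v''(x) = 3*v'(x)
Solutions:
 v(x) = C1 + C2*x^(1/4)


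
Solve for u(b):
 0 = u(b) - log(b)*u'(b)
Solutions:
 u(b) = C1*exp(li(b))


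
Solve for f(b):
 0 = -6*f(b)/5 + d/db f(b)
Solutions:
 f(b) = C1*exp(6*b/5)


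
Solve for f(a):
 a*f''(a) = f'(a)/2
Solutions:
 f(a) = C1 + C2*a^(3/2)


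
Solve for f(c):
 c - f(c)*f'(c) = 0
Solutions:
 f(c) = -sqrt(C1 + c^2)
 f(c) = sqrt(C1 + c^2)


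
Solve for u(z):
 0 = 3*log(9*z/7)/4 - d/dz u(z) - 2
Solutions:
 u(z) = C1 + 3*z*log(z)/4 - 11*z/4 - 3*z*log(7)/4 + 3*z*log(3)/2


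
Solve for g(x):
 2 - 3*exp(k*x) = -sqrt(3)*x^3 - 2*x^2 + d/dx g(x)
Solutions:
 g(x) = C1 + sqrt(3)*x^4/4 + 2*x^3/3 + 2*x - 3*exp(k*x)/k


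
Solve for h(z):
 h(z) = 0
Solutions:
 h(z) = 0


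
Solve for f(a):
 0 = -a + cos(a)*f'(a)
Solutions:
 f(a) = C1 + Integral(a/cos(a), a)


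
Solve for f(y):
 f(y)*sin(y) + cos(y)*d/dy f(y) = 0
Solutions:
 f(y) = C1*cos(y)


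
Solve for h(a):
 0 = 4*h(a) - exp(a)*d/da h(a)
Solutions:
 h(a) = C1*exp(-4*exp(-a))


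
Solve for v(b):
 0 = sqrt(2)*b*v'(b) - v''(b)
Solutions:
 v(b) = C1 + C2*erfi(2^(3/4)*b/2)


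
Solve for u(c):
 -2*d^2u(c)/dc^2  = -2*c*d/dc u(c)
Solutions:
 u(c) = C1 + C2*erfi(sqrt(2)*c/2)


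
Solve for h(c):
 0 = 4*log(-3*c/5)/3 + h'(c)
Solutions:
 h(c) = C1 - 4*c*log(-c)/3 + 4*c*(-log(3) + 1 + log(5))/3


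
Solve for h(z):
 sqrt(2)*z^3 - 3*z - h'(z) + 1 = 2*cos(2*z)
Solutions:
 h(z) = C1 + sqrt(2)*z^4/4 - 3*z^2/2 + z - sin(2*z)


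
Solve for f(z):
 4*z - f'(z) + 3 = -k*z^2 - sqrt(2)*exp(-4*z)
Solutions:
 f(z) = C1 + k*z^3/3 + 2*z^2 + 3*z - sqrt(2)*exp(-4*z)/4


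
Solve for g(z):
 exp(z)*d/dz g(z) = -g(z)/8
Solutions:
 g(z) = C1*exp(exp(-z)/8)


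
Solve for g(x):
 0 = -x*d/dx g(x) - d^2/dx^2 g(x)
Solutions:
 g(x) = C1 + C2*erf(sqrt(2)*x/2)


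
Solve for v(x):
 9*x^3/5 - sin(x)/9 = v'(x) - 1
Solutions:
 v(x) = C1 + 9*x^4/20 + x + cos(x)/9


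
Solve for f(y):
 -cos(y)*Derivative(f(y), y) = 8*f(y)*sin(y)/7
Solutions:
 f(y) = C1*cos(y)^(8/7)


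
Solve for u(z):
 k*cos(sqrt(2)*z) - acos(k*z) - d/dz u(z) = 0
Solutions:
 u(z) = C1 + sqrt(2)*k*sin(sqrt(2)*z)/2 - Piecewise((z*acos(k*z) - sqrt(-k^2*z^2 + 1)/k, Ne(k, 0)), (pi*z/2, True))


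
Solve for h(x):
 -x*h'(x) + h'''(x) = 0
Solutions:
 h(x) = C1 + Integral(C2*airyai(x) + C3*airybi(x), x)


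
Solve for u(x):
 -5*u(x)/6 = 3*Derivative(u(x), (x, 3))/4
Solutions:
 u(x) = C3*exp(-30^(1/3)*x/3) + (C1*sin(10^(1/3)*3^(5/6)*x/6) + C2*cos(10^(1/3)*3^(5/6)*x/6))*exp(30^(1/3)*x/6)


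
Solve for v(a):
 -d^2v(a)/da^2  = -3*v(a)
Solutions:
 v(a) = C1*exp(-sqrt(3)*a) + C2*exp(sqrt(3)*a)


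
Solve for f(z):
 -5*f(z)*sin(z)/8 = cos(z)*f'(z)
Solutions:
 f(z) = C1*cos(z)^(5/8)


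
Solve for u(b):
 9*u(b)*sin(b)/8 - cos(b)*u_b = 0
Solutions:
 u(b) = C1/cos(b)^(9/8)


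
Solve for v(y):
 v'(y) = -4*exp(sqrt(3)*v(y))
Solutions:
 v(y) = sqrt(3)*(2*log(1/(C1 + 4*y)) - log(3))/6


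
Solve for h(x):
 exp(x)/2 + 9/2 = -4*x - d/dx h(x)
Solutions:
 h(x) = C1 - 2*x^2 - 9*x/2 - exp(x)/2


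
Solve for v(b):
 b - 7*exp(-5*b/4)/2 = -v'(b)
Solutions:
 v(b) = C1 - b^2/2 - 14*exp(-5*b/4)/5


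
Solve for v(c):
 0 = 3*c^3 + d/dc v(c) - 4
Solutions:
 v(c) = C1 - 3*c^4/4 + 4*c


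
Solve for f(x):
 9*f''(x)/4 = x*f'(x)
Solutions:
 f(x) = C1 + C2*erfi(sqrt(2)*x/3)


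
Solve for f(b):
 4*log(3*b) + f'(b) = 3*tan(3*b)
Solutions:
 f(b) = C1 - 4*b*log(b) - 4*b*log(3) + 4*b - log(cos(3*b))


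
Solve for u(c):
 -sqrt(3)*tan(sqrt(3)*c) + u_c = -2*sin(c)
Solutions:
 u(c) = C1 - log(cos(sqrt(3)*c)) + 2*cos(c)


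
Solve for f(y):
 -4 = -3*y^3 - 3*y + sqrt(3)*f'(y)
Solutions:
 f(y) = C1 + sqrt(3)*y^4/4 + sqrt(3)*y^2/2 - 4*sqrt(3)*y/3


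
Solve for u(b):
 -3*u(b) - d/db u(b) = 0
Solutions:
 u(b) = C1*exp(-3*b)


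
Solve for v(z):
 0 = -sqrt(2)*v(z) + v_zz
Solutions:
 v(z) = C1*exp(-2^(1/4)*z) + C2*exp(2^(1/4)*z)


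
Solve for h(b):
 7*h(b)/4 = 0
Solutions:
 h(b) = 0


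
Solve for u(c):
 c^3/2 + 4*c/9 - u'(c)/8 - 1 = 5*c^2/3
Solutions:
 u(c) = C1 + c^4 - 40*c^3/9 + 16*c^2/9 - 8*c


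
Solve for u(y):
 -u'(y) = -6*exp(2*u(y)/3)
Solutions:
 u(y) = 3*log(-sqrt(-1/(C1 + 6*y))) - 3*log(2) + 3*log(6)/2
 u(y) = 3*log(-1/(C1 + 6*y))/2 - 3*log(2) + 3*log(6)/2


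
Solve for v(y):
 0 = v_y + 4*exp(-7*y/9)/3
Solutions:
 v(y) = C1 + 12*exp(-7*y/9)/7


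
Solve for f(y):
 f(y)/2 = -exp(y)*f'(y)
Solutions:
 f(y) = C1*exp(exp(-y)/2)


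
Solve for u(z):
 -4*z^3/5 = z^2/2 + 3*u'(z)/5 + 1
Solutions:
 u(z) = C1 - z^4/3 - 5*z^3/18 - 5*z/3


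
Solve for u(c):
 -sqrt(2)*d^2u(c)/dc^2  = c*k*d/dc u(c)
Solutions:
 u(c) = Piecewise((-2^(3/4)*sqrt(pi)*C1*erf(2^(1/4)*c*sqrt(k)/2)/(2*sqrt(k)) - C2, (k > 0) | (k < 0)), (-C1*c - C2, True))


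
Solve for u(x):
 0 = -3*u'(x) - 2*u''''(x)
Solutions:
 u(x) = C1 + C4*exp(-2^(2/3)*3^(1/3)*x/2) + (C2*sin(2^(2/3)*3^(5/6)*x/4) + C3*cos(2^(2/3)*3^(5/6)*x/4))*exp(2^(2/3)*3^(1/3)*x/4)


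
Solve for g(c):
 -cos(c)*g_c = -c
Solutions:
 g(c) = C1 + Integral(c/cos(c), c)


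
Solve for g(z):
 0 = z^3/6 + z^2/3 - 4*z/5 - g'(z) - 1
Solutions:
 g(z) = C1 + z^4/24 + z^3/9 - 2*z^2/5 - z


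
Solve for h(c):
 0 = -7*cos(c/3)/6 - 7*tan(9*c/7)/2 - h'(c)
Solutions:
 h(c) = C1 + 49*log(cos(9*c/7))/18 - 7*sin(c/3)/2


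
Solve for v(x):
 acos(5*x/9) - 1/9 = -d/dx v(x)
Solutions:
 v(x) = C1 - x*acos(5*x/9) + x/9 + sqrt(81 - 25*x^2)/5


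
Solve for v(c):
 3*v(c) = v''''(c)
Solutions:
 v(c) = C1*exp(-3^(1/4)*c) + C2*exp(3^(1/4)*c) + C3*sin(3^(1/4)*c) + C4*cos(3^(1/4)*c)


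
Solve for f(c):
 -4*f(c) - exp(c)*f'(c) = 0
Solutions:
 f(c) = C1*exp(4*exp(-c))


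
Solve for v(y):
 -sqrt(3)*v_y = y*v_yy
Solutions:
 v(y) = C1 + C2*y^(1 - sqrt(3))


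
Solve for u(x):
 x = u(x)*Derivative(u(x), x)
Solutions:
 u(x) = -sqrt(C1 + x^2)
 u(x) = sqrt(C1 + x^2)


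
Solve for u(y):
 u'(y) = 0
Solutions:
 u(y) = C1


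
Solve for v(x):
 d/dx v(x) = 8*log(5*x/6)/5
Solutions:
 v(x) = C1 + 8*x*log(x)/5 - 8*x*log(6)/5 - 8*x/5 + 8*x*log(5)/5


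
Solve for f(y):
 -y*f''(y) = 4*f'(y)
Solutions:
 f(y) = C1 + C2/y^3


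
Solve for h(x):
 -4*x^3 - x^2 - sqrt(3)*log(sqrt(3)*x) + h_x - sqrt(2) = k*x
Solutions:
 h(x) = C1 + k*x^2/2 + x^4 + x^3/3 + sqrt(3)*x*log(x) - sqrt(3)*x + sqrt(3)*x*log(3)/2 + sqrt(2)*x


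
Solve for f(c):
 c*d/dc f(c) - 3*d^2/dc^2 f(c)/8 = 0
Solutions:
 f(c) = C1 + C2*erfi(2*sqrt(3)*c/3)


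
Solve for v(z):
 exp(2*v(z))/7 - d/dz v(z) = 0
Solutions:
 v(z) = log(-1/(C1 + z))/2 - log(2) + log(14)/2
 v(z) = log(-sqrt(-1/(C1 + z))) - log(2) + log(14)/2


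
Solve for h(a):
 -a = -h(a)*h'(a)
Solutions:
 h(a) = -sqrt(C1 + a^2)
 h(a) = sqrt(C1 + a^2)


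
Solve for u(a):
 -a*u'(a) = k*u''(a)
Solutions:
 u(a) = C1 + C2*sqrt(k)*erf(sqrt(2)*a*sqrt(1/k)/2)


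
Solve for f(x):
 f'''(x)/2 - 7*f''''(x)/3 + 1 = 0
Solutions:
 f(x) = C1 + C2*x + C3*x^2 + C4*exp(3*x/14) - x^3/3


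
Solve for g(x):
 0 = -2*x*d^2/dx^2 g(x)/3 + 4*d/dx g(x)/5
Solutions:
 g(x) = C1 + C2*x^(11/5)


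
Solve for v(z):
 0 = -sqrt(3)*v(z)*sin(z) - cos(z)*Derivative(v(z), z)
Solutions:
 v(z) = C1*cos(z)^(sqrt(3))


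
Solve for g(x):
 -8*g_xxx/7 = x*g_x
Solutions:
 g(x) = C1 + Integral(C2*airyai(-7^(1/3)*x/2) + C3*airybi(-7^(1/3)*x/2), x)


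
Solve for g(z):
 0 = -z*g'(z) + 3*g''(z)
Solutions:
 g(z) = C1 + C2*erfi(sqrt(6)*z/6)


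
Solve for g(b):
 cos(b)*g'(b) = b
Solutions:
 g(b) = C1 + Integral(b/cos(b), b)


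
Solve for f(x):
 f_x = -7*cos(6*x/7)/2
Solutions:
 f(x) = C1 - 49*sin(6*x/7)/12


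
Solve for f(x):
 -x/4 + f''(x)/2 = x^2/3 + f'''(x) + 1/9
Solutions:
 f(x) = C1 + C2*x + C3*exp(x/2) + x^4/18 + 19*x^3/36 + 59*x^2/18


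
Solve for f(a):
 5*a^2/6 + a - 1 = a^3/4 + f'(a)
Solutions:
 f(a) = C1 - a^4/16 + 5*a^3/18 + a^2/2 - a


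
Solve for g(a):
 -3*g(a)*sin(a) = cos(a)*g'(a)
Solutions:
 g(a) = C1*cos(a)^3


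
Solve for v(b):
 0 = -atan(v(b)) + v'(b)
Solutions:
 Integral(1/atan(_y), (_y, v(b))) = C1 + b


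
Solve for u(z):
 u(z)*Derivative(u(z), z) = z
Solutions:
 u(z) = -sqrt(C1 + z^2)
 u(z) = sqrt(C1 + z^2)


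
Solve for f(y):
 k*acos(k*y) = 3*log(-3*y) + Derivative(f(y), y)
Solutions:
 f(y) = C1 + k*Piecewise((y*acos(k*y) - sqrt(-k^2*y^2 + 1)/k, Ne(k, 0)), (pi*y/2, True)) - 3*y*log(-y) - 3*y*log(3) + 3*y


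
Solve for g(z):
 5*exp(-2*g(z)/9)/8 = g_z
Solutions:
 g(z) = 9*log(-sqrt(C1 + 5*z)) - 9*log(6)
 g(z) = 9*log(C1 + 5*z)/2 - 9*log(6)


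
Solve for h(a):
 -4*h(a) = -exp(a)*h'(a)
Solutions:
 h(a) = C1*exp(-4*exp(-a))


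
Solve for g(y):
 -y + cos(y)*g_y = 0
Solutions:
 g(y) = C1 + Integral(y/cos(y), y)


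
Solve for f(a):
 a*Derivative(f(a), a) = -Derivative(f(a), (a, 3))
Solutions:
 f(a) = C1 + Integral(C2*airyai(-a) + C3*airybi(-a), a)


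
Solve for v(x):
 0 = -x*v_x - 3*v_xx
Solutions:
 v(x) = C1 + C2*erf(sqrt(6)*x/6)


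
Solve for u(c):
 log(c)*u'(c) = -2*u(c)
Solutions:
 u(c) = C1*exp(-2*li(c))


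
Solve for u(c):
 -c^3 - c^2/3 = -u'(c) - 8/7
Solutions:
 u(c) = C1 + c^4/4 + c^3/9 - 8*c/7


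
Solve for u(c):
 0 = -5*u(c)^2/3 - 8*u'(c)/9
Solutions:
 u(c) = 8/(C1 + 15*c)


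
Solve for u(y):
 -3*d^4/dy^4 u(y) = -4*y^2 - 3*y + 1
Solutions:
 u(y) = C1 + C2*y + C3*y^2 + C4*y^3 + y^6/270 + y^5/120 - y^4/72


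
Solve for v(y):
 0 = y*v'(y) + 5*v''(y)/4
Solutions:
 v(y) = C1 + C2*erf(sqrt(10)*y/5)


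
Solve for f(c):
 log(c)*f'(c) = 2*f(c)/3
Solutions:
 f(c) = C1*exp(2*li(c)/3)


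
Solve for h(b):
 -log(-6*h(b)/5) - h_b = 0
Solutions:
 Integral(1/(log(-_y) - log(5) + log(6)), (_y, h(b))) = C1 - b


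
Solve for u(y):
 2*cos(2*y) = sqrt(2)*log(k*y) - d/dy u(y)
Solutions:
 u(y) = C1 + sqrt(2)*y*(log(k*y) - 1) - sin(2*y)


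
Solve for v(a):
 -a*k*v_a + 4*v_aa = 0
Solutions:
 v(a) = Piecewise((-sqrt(2)*sqrt(pi)*C1*erf(sqrt(2)*a*sqrt(-k)/4)/sqrt(-k) - C2, (k > 0) | (k < 0)), (-C1*a - C2, True))


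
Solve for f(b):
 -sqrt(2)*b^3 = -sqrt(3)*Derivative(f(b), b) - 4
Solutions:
 f(b) = C1 + sqrt(6)*b^4/12 - 4*sqrt(3)*b/3


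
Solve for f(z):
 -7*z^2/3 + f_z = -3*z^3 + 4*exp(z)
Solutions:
 f(z) = C1 - 3*z^4/4 + 7*z^3/9 + 4*exp(z)


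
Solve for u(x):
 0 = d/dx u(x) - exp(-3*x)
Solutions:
 u(x) = C1 - exp(-3*x)/3


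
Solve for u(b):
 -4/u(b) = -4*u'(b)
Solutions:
 u(b) = -sqrt(C1 + 2*b)
 u(b) = sqrt(C1 + 2*b)


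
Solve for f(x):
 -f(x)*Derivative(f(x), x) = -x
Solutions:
 f(x) = -sqrt(C1 + x^2)
 f(x) = sqrt(C1 + x^2)


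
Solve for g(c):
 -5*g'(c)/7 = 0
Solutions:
 g(c) = C1


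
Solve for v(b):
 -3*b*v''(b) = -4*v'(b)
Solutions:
 v(b) = C1 + C2*b^(7/3)


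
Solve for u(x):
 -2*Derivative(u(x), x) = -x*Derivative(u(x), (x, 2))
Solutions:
 u(x) = C1 + C2*x^3


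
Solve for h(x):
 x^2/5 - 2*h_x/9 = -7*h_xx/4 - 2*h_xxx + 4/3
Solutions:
 h(x) = C1 + C2*exp(x*(-21 + sqrt(697))/48) + C3*exp(-x*(21 + sqrt(697))/48) + 3*x^3/10 + 567*x^2/80 + 7797*x/64


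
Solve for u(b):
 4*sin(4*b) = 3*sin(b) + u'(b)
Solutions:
 u(b) = C1 + 3*cos(b) - cos(4*b)


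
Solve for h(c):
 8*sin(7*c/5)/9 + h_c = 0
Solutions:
 h(c) = C1 + 40*cos(7*c/5)/63


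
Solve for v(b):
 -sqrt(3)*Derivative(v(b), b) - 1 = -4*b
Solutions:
 v(b) = C1 + 2*sqrt(3)*b^2/3 - sqrt(3)*b/3


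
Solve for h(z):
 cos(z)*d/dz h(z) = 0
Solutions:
 h(z) = C1


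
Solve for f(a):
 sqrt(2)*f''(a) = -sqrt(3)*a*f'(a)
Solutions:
 f(a) = C1 + C2*erf(6^(1/4)*a/2)


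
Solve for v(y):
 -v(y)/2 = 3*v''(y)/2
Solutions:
 v(y) = C1*sin(sqrt(3)*y/3) + C2*cos(sqrt(3)*y/3)


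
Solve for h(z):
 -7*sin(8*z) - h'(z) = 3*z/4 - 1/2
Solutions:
 h(z) = C1 - 3*z^2/8 + z/2 + 7*cos(8*z)/8


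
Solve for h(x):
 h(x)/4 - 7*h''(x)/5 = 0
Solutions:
 h(x) = C1*exp(-sqrt(35)*x/14) + C2*exp(sqrt(35)*x/14)


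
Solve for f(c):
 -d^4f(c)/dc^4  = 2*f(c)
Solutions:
 f(c) = (C1*sin(2^(3/4)*c/2) + C2*cos(2^(3/4)*c/2))*exp(-2^(3/4)*c/2) + (C3*sin(2^(3/4)*c/2) + C4*cos(2^(3/4)*c/2))*exp(2^(3/4)*c/2)


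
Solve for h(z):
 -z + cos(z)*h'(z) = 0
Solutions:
 h(z) = C1 + Integral(z/cos(z), z)


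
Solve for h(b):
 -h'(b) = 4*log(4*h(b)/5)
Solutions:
 Integral(1/(log(_y) - log(5) + 2*log(2)), (_y, h(b)))/4 = C1 - b


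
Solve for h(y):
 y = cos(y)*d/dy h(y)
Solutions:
 h(y) = C1 + Integral(y/cos(y), y)


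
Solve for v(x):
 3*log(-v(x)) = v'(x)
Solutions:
 -li(-v(x)) = C1 + 3*x


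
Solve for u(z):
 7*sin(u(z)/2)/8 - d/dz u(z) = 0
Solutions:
 -7*z/8 + log(cos(u(z)/2) - 1) - log(cos(u(z)/2) + 1) = C1


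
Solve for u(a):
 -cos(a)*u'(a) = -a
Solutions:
 u(a) = C1 + Integral(a/cos(a), a)


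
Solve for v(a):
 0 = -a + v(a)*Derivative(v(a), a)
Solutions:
 v(a) = -sqrt(C1 + a^2)
 v(a) = sqrt(C1 + a^2)


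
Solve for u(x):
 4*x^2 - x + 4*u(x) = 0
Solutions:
 u(x) = x*(1/4 - x)


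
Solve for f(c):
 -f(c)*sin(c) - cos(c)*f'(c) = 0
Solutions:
 f(c) = C1*cos(c)


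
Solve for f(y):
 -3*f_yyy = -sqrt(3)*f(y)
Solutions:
 f(y) = C3*exp(3^(5/6)*y/3) + (C1*sin(3^(1/3)*y/2) + C2*cos(3^(1/3)*y/2))*exp(-3^(5/6)*y/6)


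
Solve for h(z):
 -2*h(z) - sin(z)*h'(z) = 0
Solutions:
 h(z) = C1*(cos(z) + 1)/(cos(z) - 1)


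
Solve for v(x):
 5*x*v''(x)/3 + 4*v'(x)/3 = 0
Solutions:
 v(x) = C1 + C2*x^(1/5)


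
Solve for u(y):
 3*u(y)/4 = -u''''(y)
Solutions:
 u(y) = (C1*sin(3^(1/4)*y/2) + C2*cos(3^(1/4)*y/2))*exp(-3^(1/4)*y/2) + (C3*sin(3^(1/4)*y/2) + C4*cos(3^(1/4)*y/2))*exp(3^(1/4)*y/2)


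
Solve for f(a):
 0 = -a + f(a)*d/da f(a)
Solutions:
 f(a) = -sqrt(C1 + a^2)
 f(a) = sqrt(C1 + a^2)


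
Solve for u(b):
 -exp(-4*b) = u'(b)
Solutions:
 u(b) = C1 + exp(-4*b)/4


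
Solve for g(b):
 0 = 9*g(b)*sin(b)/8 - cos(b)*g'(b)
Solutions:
 g(b) = C1/cos(b)^(9/8)


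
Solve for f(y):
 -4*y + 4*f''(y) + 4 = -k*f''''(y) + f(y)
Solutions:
 f(y) = C1*exp(-y*sqrt((-sqrt(k + 4) - 2)/k)) + C2*exp(y*sqrt((-sqrt(k + 4) - 2)/k)) + C3*exp(-y*sqrt((sqrt(k + 4) - 2)/k)) + C4*exp(y*sqrt((sqrt(k + 4) - 2)/k)) - 4*y + 4


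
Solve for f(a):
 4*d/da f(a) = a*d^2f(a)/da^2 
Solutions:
 f(a) = C1 + C2*a^5


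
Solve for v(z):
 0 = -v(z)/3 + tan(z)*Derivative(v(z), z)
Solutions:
 v(z) = C1*sin(z)^(1/3)


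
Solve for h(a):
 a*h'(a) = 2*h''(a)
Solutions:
 h(a) = C1 + C2*erfi(a/2)


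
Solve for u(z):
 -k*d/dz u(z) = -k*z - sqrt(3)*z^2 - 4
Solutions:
 u(z) = C1 + z^2/2 + sqrt(3)*z^3/(3*k) + 4*z/k


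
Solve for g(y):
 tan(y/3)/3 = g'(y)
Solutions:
 g(y) = C1 - log(cos(y/3))


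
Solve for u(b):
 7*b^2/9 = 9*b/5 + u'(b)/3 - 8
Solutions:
 u(b) = C1 + 7*b^3/9 - 27*b^2/10 + 24*b


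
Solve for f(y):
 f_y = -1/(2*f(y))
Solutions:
 f(y) = -sqrt(C1 - y)
 f(y) = sqrt(C1 - y)


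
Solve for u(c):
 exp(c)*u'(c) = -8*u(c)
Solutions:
 u(c) = C1*exp(8*exp(-c))


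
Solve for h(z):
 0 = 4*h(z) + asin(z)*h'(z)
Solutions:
 h(z) = C1*exp(-4*Integral(1/asin(z), z))


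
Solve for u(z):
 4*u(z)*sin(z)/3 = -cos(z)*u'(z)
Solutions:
 u(z) = C1*cos(z)^(4/3)


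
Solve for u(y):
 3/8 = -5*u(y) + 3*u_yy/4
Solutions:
 u(y) = C1*exp(-2*sqrt(15)*y/3) + C2*exp(2*sqrt(15)*y/3) - 3/40


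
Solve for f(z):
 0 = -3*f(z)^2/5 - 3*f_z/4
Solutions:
 f(z) = 5/(C1 + 4*z)


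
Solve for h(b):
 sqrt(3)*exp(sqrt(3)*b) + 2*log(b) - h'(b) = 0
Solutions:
 h(b) = C1 + 2*b*log(b) - 2*b + exp(sqrt(3)*b)


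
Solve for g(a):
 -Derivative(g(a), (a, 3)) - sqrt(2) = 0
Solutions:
 g(a) = C1 + C2*a + C3*a^2 - sqrt(2)*a^3/6


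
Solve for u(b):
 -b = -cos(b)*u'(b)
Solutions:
 u(b) = C1 + Integral(b/cos(b), b)


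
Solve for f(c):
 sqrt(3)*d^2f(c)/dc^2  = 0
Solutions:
 f(c) = C1 + C2*c


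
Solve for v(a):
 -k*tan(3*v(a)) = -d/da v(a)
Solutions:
 v(a) = -asin(C1*exp(3*a*k))/3 + pi/3
 v(a) = asin(C1*exp(3*a*k))/3


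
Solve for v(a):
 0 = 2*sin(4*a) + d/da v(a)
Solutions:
 v(a) = C1 + cos(4*a)/2


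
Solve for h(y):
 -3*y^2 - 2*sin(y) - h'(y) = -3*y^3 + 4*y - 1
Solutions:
 h(y) = C1 + 3*y^4/4 - y^3 - 2*y^2 + y + 2*cos(y)


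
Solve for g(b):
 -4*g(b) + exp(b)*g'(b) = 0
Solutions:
 g(b) = C1*exp(-4*exp(-b))


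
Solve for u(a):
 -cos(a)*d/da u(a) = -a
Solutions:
 u(a) = C1 + Integral(a/cos(a), a)


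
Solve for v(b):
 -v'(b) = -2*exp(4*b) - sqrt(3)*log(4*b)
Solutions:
 v(b) = C1 + sqrt(3)*b*log(b) + sqrt(3)*b*(-1 + 2*log(2)) + exp(4*b)/2


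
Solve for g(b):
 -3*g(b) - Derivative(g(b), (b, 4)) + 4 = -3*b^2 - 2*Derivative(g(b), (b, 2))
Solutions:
 g(b) = b^2 + (C1*sin(3^(1/4)*b*sin(atan(sqrt(2))/2)) + C2*cos(3^(1/4)*b*sin(atan(sqrt(2))/2)))*exp(-3^(1/4)*b*cos(atan(sqrt(2))/2)) + (C3*sin(3^(1/4)*b*sin(atan(sqrt(2))/2)) + C4*cos(3^(1/4)*b*sin(atan(sqrt(2))/2)))*exp(3^(1/4)*b*cos(atan(sqrt(2))/2)) + 8/3


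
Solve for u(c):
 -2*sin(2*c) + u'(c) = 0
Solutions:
 u(c) = C1 - cos(2*c)


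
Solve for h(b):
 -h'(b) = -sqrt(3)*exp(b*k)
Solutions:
 h(b) = C1 + sqrt(3)*exp(b*k)/k


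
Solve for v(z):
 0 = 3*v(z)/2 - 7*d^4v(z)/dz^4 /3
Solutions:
 v(z) = C1*exp(-14^(3/4)*sqrt(3)*z/14) + C2*exp(14^(3/4)*sqrt(3)*z/14) + C3*sin(14^(3/4)*sqrt(3)*z/14) + C4*cos(14^(3/4)*sqrt(3)*z/14)


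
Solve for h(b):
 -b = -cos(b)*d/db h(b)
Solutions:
 h(b) = C1 + Integral(b/cos(b), b)


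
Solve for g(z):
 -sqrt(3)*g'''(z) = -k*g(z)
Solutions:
 g(z) = C1*exp(3^(5/6)*k^(1/3)*z/3) + C2*exp(k^(1/3)*z*(-3^(5/6) + 3*3^(1/3)*I)/6) + C3*exp(-k^(1/3)*z*(3^(5/6) + 3*3^(1/3)*I)/6)


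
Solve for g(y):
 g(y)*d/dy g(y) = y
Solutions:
 g(y) = -sqrt(C1 + y^2)
 g(y) = sqrt(C1 + y^2)


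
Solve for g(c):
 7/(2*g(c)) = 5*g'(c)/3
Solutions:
 g(c) = -sqrt(C1 + 105*c)/5
 g(c) = sqrt(C1 + 105*c)/5


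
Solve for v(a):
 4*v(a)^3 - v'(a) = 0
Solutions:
 v(a) = -sqrt(2)*sqrt(-1/(C1 + 4*a))/2
 v(a) = sqrt(2)*sqrt(-1/(C1 + 4*a))/2


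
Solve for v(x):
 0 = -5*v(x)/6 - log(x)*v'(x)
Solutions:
 v(x) = C1*exp(-5*li(x)/6)


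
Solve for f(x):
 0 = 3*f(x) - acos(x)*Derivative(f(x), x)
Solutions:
 f(x) = C1*exp(3*Integral(1/acos(x), x))


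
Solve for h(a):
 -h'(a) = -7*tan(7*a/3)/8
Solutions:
 h(a) = C1 - 3*log(cos(7*a/3))/8


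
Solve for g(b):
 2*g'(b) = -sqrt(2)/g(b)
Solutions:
 g(b) = -sqrt(C1 - sqrt(2)*b)
 g(b) = sqrt(C1 - sqrt(2)*b)


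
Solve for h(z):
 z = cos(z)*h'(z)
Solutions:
 h(z) = C1 + Integral(z/cos(z), z)


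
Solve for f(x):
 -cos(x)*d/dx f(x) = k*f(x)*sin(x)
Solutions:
 f(x) = C1*exp(k*log(cos(x)))


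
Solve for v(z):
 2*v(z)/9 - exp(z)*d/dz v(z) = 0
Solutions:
 v(z) = C1*exp(-2*exp(-z)/9)


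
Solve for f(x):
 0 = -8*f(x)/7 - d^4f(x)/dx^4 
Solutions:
 f(x) = (C1*sin(2^(1/4)*7^(3/4)*x/7) + C2*cos(2^(1/4)*7^(3/4)*x/7))*exp(-2^(1/4)*7^(3/4)*x/7) + (C3*sin(2^(1/4)*7^(3/4)*x/7) + C4*cos(2^(1/4)*7^(3/4)*x/7))*exp(2^(1/4)*7^(3/4)*x/7)


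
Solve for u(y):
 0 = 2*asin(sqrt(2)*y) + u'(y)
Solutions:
 u(y) = C1 - 2*y*asin(sqrt(2)*y) - sqrt(2)*sqrt(1 - 2*y^2)


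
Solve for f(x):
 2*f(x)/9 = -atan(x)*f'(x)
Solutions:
 f(x) = C1*exp(-2*Integral(1/atan(x), x)/9)


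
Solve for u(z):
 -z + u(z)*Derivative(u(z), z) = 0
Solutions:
 u(z) = -sqrt(C1 + z^2)
 u(z) = sqrt(C1 + z^2)


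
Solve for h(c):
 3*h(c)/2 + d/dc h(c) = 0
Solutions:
 h(c) = C1*exp(-3*c/2)


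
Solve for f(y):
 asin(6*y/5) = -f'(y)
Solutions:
 f(y) = C1 - y*asin(6*y/5) - sqrt(25 - 36*y^2)/6


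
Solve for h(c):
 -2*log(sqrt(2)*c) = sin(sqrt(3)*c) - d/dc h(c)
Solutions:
 h(c) = C1 + 2*c*log(c) - 2*c + c*log(2) - sqrt(3)*cos(sqrt(3)*c)/3


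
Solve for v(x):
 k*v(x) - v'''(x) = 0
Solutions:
 v(x) = C1*exp(k^(1/3)*x) + C2*exp(k^(1/3)*x*(-1 + sqrt(3)*I)/2) + C3*exp(-k^(1/3)*x*(1 + sqrt(3)*I)/2)


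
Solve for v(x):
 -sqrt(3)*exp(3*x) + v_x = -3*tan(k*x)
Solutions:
 v(x) = C1 - 3*Piecewise((-log(cos(k*x))/k, Ne(k, 0)), (0, True)) + sqrt(3)*exp(3*x)/3


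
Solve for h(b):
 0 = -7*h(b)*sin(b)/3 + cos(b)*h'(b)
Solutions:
 h(b) = C1/cos(b)^(7/3)


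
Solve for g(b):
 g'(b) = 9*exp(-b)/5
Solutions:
 g(b) = C1 - 9*exp(-b)/5


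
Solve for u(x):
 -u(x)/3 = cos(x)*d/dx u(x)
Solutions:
 u(x) = C1*(sin(x) - 1)^(1/6)/(sin(x) + 1)^(1/6)


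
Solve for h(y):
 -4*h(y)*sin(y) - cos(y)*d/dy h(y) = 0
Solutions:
 h(y) = C1*cos(y)^4


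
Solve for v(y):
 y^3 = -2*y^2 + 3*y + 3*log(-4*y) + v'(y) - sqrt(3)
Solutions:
 v(y) = C1 + y^4/4 + 2*y^3/3 - 3*y^2/2 - 3*y*log(-y) + y*(-6*log(2) + sqrt(3) + 3)


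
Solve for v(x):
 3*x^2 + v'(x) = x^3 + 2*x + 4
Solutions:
 v(x) = C1 + x^4/4 - x^3 + x^2 + 4*x


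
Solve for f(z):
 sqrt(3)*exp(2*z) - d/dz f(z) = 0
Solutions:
 f(z) = C1 + sqrt(3)*exp(2*z)/2


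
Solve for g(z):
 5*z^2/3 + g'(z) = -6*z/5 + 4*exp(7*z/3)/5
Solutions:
 g(z) = C1 - 5*z^3/9 - 3*z^2/5 + 12*exp(7*z/3)/35


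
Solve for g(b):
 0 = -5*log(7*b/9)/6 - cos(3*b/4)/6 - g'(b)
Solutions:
 g(b) = C1 - 5*b*log(b)/6 - 5*b*log(7)/6 + 5*b/6 + 5*b*log(3)/3 - 2*sin(3*b/4)/9


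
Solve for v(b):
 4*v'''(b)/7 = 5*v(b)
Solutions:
 v(b) = C3*exp(70^(1/3)*b/2) + (C1*sin(sqrt(3)*70^(1/3)*b/4) + C2*cos(sqrt(3)*70^(1/3)*b/4))*exp(-70^(1/3)*b/4)


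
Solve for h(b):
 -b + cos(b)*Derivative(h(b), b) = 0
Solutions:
 h(b) = C1 + Integral(b/cos(b), b)


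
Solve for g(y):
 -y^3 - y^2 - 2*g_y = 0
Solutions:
 g(y) = C1 - y^4/8 - y^3/6


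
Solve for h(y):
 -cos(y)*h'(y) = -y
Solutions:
 h(y) = C1 + Integral(y/cos(y), y)


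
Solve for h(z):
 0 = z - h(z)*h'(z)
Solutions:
 h(z) = -sqrt(C1 + z^2)
 h(z) = sqrt(C1 + z^2)


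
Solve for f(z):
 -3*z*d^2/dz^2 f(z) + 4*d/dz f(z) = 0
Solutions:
 f(z) = C1 + C2*z^(7/3)


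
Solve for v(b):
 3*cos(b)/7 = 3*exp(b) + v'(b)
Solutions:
 v(b) = C1 - 3*exp(b) + 3*sin(b)/7


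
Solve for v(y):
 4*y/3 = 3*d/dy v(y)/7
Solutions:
 v(y) = C1 + 14*y^2/9


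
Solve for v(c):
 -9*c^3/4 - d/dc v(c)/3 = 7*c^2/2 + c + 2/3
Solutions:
 v(c) = C1 - 27*c^4/16 - 7*c^3/2 - 3*c^2/2 - 2*c


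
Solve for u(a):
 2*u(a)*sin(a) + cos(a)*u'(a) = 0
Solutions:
 u(a) = C1*cos(a)^2


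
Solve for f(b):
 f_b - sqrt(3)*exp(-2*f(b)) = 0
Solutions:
 f(b) = log(-sqrt(C1 + 2*sqrt(3)*b))
 f(b) = log(C1 + 2*sqrt(3)*b)/2


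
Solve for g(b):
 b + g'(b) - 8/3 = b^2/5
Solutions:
 g(b) = C1 + b^3/15 - b^2/2 + 8*b/3


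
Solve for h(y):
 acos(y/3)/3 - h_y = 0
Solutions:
 h(y) = C1 + y*acos(y/3)/3 - sqrt(9 - y^2)/3


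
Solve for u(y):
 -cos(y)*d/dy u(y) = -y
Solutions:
 u(y) = C1 + Integral(y/cos(y), y)


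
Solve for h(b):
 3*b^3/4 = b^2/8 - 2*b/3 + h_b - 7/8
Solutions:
 h(b) = C1 + 3*b^4/16 - b^3/24 + b^2/3 + 7*b/8


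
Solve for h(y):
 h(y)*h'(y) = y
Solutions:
 h(y) = -sqrt(C1 + y^2)
 h(y) = sqrt(C1 + y^2)


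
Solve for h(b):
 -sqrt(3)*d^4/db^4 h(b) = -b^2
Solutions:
 h(b) = C1 + C2*b + C3*b^2 + C4*b^3 + sqrt(3)*b^6/1080


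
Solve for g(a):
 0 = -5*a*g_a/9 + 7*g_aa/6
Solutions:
 g(a) = C1 + C2*erfi(sqrt(105)*a/21)


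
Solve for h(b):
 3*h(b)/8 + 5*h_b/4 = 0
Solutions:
 h(b) = C1*exp(-3*b/10)


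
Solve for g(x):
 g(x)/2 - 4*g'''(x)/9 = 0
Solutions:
 g(x) = C3*exp(3^(2/3)*x/2) + (C1*sin(3*3^(1/6)*x/4) + C2*cos(3*3^(1/6)*x/4))*exp(-3^(2/3)*x/4)


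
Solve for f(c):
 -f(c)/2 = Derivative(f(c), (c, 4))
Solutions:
 f(c) = (C1*sin(2^(1/4)*c/2) + C2*cos(2^(1/4)*c/2))*exp(-2^(1/4)*c/2) + (C3*sin(2^(1/4)*c/2) + C4*cos(2^(1/4)*c/2))*exp(2^(1/4)*c/2)


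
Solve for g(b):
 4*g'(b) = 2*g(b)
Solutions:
 g(b) = C1*exp(b/2)


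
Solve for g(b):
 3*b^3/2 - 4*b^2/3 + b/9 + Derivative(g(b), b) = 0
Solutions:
 g(b) = C1 - 3*b^4/8 + 4*b^3/9 - b^2/18


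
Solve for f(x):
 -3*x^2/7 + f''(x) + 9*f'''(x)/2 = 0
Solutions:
 f(x) = C1 + C2*x + C3*exp(-2*x/9) + x^4/28 - 9*x^3/14 + 243*x^2/28


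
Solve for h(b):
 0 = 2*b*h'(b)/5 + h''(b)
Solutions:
 h(b) = C1 + C2*erf(sqrt(5)*b/5)


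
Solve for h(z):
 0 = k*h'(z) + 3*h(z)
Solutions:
 h(z) = C1*exp(-3*z/k)


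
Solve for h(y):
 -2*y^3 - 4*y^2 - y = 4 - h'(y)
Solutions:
 h(y) = C1 + y^4/2 + 4*y^3/3 + y^2/2 + 4*y


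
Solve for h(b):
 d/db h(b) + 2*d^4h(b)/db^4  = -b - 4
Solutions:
 h(b) = C1 + C4*exp(-2^(2/3)*b/2) - b^2/2 - 4*b + (C2*sin(2^(2/3)*sqrt(3)*b/4) + C3*cos(2^(2/3)*sqrt(3)*b/4))*exp(2^(2/3)*b/4)


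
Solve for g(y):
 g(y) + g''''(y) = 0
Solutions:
 g(y) = (C1*sin(sqrt(2)*y/2) + C2*cos(sqrt(2)*y/2))*exp(-sqrt(2)*y/2) + (C3*sin(sqrt(2)*y/2) + C4*cos(sqrt(2)*y/2))*exp(sqrt(2)*y/2)


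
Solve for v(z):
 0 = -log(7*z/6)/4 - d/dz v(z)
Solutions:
 v(z) = C1 - z*log(z)/4 - z*log(7)/4 + z/4 + z*log(6)/4


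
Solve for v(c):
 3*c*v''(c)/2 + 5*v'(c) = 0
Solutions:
 v(c) = C1 + C2/c^(7/3)


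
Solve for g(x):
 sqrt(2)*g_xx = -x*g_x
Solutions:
 g(x) = C1 + C2*erf(2^(1/4)*x/2)


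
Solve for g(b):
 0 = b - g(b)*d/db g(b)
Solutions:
 g(b) = -sqrt(C1 + b^2)
 g(b) = sqrt(C1 + b^2)


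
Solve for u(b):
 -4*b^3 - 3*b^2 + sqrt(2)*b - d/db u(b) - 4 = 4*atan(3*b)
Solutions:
 u(b) = C1 - b^4 - b^3 + sqrt(2)*b^2/2 - 4*b*atan(3*b) - 4*b + 2*log(9*b^2 + 1)/3


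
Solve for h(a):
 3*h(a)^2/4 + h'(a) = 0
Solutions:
 h(a) = 4/(C1 + 3*a)


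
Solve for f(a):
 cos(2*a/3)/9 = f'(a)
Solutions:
 f(a) = C1 + sin(2*a/3)/6


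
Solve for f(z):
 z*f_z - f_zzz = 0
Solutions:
 f(z) = C1 + Integral(C2*airyai(z) + C3*airybi(z), z)


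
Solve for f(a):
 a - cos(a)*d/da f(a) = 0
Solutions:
 f(a) = C1 + Integral(a/cos(a), a)
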